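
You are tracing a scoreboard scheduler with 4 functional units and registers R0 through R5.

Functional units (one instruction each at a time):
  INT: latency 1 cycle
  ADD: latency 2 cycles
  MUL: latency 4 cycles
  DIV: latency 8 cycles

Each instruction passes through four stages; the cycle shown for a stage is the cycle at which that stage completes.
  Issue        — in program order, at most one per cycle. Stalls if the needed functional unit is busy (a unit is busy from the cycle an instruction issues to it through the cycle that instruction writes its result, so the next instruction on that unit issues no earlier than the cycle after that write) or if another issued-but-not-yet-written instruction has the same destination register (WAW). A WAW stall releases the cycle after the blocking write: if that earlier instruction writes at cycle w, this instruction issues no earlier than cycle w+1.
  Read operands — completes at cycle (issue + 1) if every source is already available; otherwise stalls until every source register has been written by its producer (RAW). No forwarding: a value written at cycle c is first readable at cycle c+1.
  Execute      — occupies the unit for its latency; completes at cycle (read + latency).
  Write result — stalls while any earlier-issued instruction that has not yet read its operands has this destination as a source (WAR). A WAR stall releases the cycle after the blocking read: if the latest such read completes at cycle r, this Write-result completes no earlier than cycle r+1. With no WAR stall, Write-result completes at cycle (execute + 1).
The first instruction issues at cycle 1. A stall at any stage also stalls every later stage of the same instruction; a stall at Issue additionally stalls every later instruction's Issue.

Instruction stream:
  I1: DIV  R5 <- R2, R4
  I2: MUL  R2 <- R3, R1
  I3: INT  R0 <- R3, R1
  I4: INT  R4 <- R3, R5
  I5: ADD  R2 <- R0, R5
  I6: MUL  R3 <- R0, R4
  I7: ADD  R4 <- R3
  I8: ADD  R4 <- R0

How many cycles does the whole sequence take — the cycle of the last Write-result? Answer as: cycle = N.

cycle = 29

1) issue 1, read 2, done 10, write 11
2) issue 2, read 3, done 7, write 8
3) issue 3, read 4, done 5, write 6
4) issue 7, read 12, done 13, write 14  <struct: INT busy until I3 writes@6 / RAW R5: wait I1 write@11>
5) issue 9, read 12, done 14, write 15  <WAW R2: wait I2 write@8 / RAW R5: wait I1 write@11>
6) issue 10, read 15, done 19, write 20  <RAW R4: wait I4 write@14>
7) issue 16, read 21, done 23, write 24  <struct: ADD busy until I5 writes@15 / RAW R3: wait I6 write@20>
8) issue 25, read 26, done 28, write 29  <struct: ADD busy until I7 writes@24>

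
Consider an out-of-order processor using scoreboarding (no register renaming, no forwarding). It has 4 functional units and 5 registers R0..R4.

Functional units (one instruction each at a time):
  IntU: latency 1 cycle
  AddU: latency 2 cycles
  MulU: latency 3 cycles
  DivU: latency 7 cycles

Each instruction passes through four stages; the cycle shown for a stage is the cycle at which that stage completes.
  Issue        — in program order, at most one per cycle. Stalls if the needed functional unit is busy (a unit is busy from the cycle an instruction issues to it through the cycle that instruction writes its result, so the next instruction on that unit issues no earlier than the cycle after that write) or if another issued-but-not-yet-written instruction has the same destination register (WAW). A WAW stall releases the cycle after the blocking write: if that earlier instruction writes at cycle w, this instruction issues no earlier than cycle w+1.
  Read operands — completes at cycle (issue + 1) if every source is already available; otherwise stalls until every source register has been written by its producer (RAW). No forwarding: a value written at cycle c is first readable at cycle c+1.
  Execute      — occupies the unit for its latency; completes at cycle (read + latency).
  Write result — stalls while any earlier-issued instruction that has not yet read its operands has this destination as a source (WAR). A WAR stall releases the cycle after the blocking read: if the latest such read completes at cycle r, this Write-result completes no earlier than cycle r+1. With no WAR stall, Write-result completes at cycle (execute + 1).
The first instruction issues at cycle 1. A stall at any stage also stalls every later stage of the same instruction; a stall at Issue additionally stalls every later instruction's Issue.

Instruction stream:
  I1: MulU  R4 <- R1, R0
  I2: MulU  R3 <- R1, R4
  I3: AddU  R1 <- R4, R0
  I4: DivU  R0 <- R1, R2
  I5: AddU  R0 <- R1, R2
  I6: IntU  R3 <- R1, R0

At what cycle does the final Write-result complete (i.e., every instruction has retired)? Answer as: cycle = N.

I1: IS=1 RO=2 EX=5 WR=6
I2: IS=7 RO=8 EX=11 WR=12  [struct: MulU busy until I1 writes@6]
I3: IS=8 RO=9 EX=11 WR=12
I4: IS=9 RO=13 EX=20 WR=21  [RAW R1: wait I3 write@12]
I5: IS=22 RO=23 EX=25 WR=26  [WAW R0: wait I4 write@21]
I6: IS=23 RO=27 EX=28 WR=29  [RAW R0: wait I5 write@26]

cycle = 29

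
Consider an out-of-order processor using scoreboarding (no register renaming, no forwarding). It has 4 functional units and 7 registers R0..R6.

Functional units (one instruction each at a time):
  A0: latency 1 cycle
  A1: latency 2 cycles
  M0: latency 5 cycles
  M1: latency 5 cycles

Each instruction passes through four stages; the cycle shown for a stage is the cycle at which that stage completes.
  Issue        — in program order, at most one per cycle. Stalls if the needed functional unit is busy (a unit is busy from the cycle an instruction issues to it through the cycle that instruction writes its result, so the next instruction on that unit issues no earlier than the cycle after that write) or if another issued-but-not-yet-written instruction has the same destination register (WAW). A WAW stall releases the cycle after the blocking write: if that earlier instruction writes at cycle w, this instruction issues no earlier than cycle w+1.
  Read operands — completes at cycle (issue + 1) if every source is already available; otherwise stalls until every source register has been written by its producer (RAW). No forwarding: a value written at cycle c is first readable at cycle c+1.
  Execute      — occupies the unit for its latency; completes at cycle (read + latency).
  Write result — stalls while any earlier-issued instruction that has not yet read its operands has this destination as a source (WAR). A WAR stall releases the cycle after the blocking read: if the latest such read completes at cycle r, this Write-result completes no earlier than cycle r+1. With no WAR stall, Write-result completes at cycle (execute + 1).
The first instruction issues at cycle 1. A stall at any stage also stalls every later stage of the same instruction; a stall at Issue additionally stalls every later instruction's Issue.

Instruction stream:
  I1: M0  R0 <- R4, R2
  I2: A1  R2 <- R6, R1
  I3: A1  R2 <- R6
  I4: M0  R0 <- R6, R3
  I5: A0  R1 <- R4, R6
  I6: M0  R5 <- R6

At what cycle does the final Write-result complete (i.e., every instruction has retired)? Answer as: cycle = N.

[1] issue I1 (M0)
[2] I1 read-ops, issue I2 (A1)
[3] I2 read-ops
[5] I2 finished on A1
[6] I2→R2
[7] I1 finished on M0, issue I3 (A1)
[8] I1→R0, I3 read-ops
[9] issue I4 (M0)
[10] I3 finished on A1, I4 read-ops, issue I5 (A0)
[11] I3→R2, I5 read-ops
[12] I5 finished on A0
[13] I5→R1
[15] I4 finished on M0
[16] I4→R0
[17] issue I6 (M0)
[18] I6 read-ops
[23] I6 finished on M0
[24] I6→R5

cycle = 24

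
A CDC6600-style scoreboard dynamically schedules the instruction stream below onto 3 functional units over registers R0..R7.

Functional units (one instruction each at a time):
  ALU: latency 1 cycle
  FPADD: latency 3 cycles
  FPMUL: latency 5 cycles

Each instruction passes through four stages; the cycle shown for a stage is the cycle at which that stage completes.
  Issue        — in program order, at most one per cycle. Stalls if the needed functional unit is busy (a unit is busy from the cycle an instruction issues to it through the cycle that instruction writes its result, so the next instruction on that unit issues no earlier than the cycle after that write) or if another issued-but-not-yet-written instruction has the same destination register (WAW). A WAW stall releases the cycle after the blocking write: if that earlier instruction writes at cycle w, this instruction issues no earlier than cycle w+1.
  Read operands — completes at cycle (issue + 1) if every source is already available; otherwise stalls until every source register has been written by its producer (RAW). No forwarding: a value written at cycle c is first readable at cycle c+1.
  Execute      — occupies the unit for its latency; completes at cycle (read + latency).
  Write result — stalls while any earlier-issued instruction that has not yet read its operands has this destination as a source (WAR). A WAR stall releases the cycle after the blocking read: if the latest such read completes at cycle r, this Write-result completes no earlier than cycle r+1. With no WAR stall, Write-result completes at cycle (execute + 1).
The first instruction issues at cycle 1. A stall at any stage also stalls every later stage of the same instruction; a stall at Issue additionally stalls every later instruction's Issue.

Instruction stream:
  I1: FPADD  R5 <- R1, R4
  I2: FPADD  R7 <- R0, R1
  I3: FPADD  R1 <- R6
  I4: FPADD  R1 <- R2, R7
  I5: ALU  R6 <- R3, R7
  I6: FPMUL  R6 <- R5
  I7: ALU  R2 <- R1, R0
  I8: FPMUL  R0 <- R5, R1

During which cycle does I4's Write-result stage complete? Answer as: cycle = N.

cycle = 24

[1] I1→FPADD
[2] I1 RO
[5] I1 EX
[6] I1 WR R5
[7] I2→FPADD
[8] I2 RO
[11] I2 EX
[12] I2 WR R7
[13] I3→FPADD
[14] I3 RO
[17] I3 EX
[18] I3 WR R1
[19] I4→FPADD
[20] I4 RO; I5→ALU
[21] I5 RO
[22] I5 EX
[23] I4 EX; I5 WR R6
[24] I4 WR R1; I6→FPMUL
[25] I6 RO; I7→ALU
[26] I7 RO
[27] I7 EX
[28] I7 WR R2
[30] I6 EX
[31] I6 WR R6
[32] I8→FPMUL
[33] I8 RO
[38] I8 EX
[39] I8 WR R0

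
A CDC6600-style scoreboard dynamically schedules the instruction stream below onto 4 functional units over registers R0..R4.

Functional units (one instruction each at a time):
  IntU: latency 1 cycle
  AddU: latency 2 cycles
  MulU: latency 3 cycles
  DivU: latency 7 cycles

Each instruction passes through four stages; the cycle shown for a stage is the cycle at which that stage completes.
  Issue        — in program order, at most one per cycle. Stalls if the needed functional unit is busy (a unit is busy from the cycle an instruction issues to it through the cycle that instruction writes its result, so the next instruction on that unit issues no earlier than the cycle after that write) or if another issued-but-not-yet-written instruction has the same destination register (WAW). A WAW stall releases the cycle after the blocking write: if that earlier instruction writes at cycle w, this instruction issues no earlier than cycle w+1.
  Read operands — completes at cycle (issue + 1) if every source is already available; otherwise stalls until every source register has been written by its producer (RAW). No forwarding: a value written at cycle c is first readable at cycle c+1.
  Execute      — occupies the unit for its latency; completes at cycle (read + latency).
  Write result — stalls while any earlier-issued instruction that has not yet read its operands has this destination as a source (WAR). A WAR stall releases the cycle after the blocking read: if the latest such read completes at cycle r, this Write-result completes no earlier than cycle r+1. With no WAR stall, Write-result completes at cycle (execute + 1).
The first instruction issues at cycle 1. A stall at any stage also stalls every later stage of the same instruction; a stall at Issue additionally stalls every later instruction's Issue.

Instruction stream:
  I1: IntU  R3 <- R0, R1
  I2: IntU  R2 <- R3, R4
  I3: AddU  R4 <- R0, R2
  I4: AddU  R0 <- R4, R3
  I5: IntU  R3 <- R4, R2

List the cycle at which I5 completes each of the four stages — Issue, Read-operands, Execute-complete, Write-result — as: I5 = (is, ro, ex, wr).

t=1  I1 issues→IntU
t=2  I1 reads
t=3  I1 exec-done
t=4  I1 writes R3
t=5  I2 issues→IntU
t=6  I2 reads; I3 issues→AddU
t=7  I2 exec-done
t=8  I2 writes R2
t=9  I3 reads
t=11  I3 exec-done
t=12  I3 writes R4
t=13  I4 issues→AddU
t=14  I4 reads; I5 issues→IntU
t=15  I5 reads
t=16  I4 exec-done; I5 exec-done
t=17  I4 writes R0; I5 writes R3

I5 = (14, 15, 16, 17)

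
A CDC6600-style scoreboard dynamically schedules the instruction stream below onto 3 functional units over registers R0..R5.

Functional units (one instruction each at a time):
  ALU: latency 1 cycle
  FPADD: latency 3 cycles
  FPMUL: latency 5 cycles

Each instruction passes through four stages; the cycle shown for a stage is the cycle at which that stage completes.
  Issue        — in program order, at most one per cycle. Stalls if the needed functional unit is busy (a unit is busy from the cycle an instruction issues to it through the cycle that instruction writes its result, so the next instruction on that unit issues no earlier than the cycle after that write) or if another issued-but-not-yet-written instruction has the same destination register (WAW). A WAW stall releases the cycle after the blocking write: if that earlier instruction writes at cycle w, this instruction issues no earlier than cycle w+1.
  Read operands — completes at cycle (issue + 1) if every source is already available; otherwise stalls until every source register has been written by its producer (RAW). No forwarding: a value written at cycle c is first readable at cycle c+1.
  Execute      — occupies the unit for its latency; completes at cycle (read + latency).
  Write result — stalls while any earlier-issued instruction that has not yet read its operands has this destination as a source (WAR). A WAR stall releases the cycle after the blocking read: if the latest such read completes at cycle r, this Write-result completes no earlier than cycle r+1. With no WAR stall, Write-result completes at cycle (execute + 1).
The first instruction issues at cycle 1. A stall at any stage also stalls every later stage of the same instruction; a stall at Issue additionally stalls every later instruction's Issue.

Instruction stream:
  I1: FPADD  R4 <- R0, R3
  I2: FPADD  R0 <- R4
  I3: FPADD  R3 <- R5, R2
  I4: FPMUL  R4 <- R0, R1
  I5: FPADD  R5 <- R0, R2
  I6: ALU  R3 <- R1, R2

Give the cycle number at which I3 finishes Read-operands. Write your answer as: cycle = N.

cycle = 14

I1: IS=1 RO=2 EX=5 WR=6
I2: IS=7 RO=8 EX=11 WR=12  [struct: FPADD busy until I1 writes@6]
I3: IS=13 RO=14 EX=17 WR=18  [struct: FPADD busy until I2 writes@12]
I4: IS=14 RO=15 EX=20 WR=21
I5: IS=19 RO=20 EX=23 WR=24  [struct: FPADD busy until I3 writes@18]
I6: IS=20 RO=21 EX=22 WR=23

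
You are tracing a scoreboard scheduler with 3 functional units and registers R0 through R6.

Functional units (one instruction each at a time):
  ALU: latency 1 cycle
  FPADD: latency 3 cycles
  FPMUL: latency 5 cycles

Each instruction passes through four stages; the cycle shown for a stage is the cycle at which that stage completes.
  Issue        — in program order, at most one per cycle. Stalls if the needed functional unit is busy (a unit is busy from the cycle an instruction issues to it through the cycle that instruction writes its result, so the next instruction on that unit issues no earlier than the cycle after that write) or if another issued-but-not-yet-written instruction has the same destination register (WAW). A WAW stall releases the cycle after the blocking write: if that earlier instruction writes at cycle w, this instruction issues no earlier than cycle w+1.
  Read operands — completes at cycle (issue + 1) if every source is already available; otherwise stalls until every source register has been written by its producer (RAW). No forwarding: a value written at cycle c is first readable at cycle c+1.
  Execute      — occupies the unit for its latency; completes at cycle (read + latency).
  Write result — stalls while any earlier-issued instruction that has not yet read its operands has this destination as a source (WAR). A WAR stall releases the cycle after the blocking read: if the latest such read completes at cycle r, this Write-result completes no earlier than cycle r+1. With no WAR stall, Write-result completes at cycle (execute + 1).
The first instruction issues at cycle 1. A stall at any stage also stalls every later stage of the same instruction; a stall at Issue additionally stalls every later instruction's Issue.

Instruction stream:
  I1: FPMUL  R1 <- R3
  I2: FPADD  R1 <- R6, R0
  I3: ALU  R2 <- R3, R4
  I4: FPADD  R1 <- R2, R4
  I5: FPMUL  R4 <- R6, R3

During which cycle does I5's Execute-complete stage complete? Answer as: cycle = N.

cycle = 22

t=1  issue I1 (FPMUL)
t=2  I1 read-ops
t=7  I1 finished on FPMUL
t=8  I1→R1
t=9  issue I2 (FPADD)
t=10  I2 read-ops | issue I3 (ALU)
t=11  I3 read-ops
t=12  I3 finished on ALU
t=13  I2 finished on FPADD | I3→R2
t=14  I2→R1
t=15  issue I4 (FPADD)
t=16  I4 read-ops | issue I5 (FPMUL)
t=17  I5 read-ops
t=19  I4 finished on FPADD
t=20  I4→R1
t=22  I5 finished on FPMUL
t=23  I5→R4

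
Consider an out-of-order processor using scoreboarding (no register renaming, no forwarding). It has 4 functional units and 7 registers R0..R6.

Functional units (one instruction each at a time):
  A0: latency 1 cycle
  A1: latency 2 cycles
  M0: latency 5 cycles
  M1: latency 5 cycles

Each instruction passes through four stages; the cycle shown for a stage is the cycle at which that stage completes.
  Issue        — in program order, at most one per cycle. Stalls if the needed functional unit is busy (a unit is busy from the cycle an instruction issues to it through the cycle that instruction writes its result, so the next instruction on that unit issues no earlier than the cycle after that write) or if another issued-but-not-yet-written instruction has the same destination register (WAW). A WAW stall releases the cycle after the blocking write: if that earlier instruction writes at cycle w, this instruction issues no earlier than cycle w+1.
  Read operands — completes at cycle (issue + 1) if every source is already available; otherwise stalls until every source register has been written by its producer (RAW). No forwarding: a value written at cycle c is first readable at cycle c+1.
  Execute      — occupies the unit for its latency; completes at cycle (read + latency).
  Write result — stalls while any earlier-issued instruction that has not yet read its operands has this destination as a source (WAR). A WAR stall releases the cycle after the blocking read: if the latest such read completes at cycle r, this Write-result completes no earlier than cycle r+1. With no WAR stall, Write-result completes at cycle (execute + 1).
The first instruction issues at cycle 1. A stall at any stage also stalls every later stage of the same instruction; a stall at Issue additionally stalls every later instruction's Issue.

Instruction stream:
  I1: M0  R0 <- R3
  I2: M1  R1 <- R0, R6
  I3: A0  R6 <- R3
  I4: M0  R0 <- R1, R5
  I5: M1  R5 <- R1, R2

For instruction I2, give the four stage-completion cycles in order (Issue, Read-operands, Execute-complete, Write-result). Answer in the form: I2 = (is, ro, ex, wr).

I2 = (2, 9, 14, 15)

[1] I1 dispatched to M0
[2] I1 operands ready; I2 dispatched to M1
[3] I3 dispatched to A0
[4] I3 operands ready
[5] I3 complete
[7] I1 complete
[8] R0←I1
[9] I2 operands ready; I4 dispatched to M0
[10] R6←I3
[14] I2 complete
[15] R1←I2
[16] I4 operands ready; I5 dispatched to M1
[17] I5 operands ready
[21] I4 complete
[22] R0←I4; I5 complete
[23] R5←I5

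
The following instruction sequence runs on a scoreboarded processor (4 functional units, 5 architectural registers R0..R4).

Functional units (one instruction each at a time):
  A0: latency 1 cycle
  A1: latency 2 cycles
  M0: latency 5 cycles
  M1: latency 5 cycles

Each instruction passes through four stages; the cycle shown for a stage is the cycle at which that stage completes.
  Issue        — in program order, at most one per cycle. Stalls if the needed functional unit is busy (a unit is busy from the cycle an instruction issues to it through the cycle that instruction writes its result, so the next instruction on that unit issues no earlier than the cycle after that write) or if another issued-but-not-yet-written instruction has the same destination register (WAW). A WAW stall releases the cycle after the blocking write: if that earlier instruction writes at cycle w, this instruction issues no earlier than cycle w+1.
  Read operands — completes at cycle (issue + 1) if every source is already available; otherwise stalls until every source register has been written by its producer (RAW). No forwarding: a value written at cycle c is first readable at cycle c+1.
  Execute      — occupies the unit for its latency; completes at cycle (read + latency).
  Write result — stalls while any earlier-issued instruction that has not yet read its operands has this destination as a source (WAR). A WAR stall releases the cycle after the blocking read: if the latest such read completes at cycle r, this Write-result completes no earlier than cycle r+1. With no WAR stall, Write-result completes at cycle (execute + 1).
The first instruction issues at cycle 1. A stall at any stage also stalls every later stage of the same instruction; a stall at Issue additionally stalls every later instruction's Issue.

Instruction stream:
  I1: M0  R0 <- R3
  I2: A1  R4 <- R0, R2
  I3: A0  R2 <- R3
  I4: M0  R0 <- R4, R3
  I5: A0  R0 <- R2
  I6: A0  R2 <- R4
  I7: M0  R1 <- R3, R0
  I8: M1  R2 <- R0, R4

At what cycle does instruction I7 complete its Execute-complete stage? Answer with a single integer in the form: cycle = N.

t=1  I1 issues→M0
t=2  I1 reads; I2 issues→A1
t=3  I3 issues→A0
t=4  I3 reads
t=5  I3 exec-done
t=7  I1 exec-done
t=8  I1 writes R0
t=9  I2 reads; I4 issues→M0
t=10  I3 writes R2
t=11  I2 exec-done
t=12  I2 writes R4
t=13  I4 reads
t=18  I4 exec-done
t=19  I4 writes R0
t=20  I5 issues→A0
t=21  I5 reads
t=22  I5 exec-done
t=23  I5 writes R0
t=24  I6 issues→A0
t=25  I6 reads; I7 issues→M0
t=26  I6 exec-done; I7 reads
t=27  I6 writes R2
t=28  I8 issues→M1
t=29  I8 reads
t=31  I7 exec-done
t=32  I7 writes R1
t=34  I8 exec-done
t=35  I8 writes R2

cycle = 31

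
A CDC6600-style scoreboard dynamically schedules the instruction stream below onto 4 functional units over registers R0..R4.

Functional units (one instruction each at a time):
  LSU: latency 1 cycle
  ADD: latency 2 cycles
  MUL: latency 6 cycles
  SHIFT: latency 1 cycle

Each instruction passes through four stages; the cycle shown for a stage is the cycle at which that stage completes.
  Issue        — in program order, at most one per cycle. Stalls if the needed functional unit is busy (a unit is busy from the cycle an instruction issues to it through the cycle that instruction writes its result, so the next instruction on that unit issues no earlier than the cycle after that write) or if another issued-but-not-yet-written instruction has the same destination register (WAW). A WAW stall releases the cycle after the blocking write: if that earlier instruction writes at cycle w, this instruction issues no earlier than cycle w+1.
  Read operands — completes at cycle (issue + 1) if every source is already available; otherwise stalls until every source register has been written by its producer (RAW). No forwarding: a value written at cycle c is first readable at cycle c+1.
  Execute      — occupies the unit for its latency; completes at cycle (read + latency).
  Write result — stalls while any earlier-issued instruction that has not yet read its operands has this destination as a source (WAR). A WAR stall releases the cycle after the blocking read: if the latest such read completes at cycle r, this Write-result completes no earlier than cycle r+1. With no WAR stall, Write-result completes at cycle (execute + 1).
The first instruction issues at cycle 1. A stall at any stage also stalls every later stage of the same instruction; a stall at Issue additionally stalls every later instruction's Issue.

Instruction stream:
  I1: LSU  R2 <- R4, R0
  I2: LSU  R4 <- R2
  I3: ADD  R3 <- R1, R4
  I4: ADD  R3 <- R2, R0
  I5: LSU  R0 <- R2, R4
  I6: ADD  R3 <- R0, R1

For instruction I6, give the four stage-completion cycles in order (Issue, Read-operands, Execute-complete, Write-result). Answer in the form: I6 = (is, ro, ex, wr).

I1  is:1  ro:2  ex:3  wr:4
I2  is:5  ro:6  ex:7  wr:8  — struct: LSU busy until I1 writes@4
I3  is:6  ro:9  ex:11  wr:12  — RAW R4: wait I2 write@8
I4  is:13  ro:14  ex:16  wr:17  — struct: ADD busy until I3 writes@12
I5  is:14  ro:15  ex:16  wr:17
I6  is:18  ro:19  ex:21  wr:22  — struct: ADD busy until I4 writes@17

I6 = (18, 19, 21, 22)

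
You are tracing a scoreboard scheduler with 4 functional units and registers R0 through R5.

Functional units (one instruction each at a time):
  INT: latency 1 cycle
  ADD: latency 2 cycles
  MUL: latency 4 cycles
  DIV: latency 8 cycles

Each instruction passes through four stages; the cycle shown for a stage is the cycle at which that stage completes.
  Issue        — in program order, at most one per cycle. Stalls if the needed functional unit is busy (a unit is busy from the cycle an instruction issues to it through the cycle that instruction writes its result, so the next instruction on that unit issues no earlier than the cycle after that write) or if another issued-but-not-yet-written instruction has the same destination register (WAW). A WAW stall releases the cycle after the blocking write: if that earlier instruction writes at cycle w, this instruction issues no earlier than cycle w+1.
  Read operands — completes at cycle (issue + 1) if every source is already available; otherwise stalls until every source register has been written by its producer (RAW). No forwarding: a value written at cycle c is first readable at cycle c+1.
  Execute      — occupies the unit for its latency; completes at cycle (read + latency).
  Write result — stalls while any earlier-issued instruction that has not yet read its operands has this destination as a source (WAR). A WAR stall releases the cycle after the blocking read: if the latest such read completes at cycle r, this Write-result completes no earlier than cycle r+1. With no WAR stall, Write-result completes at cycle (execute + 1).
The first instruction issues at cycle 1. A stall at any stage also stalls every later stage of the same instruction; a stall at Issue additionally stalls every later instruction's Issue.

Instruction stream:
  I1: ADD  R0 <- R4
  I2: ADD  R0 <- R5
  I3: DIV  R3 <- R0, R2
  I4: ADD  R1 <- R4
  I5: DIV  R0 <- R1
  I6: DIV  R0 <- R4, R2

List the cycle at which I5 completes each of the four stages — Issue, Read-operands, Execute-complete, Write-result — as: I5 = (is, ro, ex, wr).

[1] I1→ADD
[2] I1 RO
[4] I1 EX
[5] I1 WR R0
[6] I2→ADD
[7] I2 RO, I3→DIV
[9] I2 EX
[10] I2 WR R0
[11] I3 RO, I4→ADD
[12] I4 RO
[14] I4 EX
[15] I4 WR R1
[19] I3 EX
[20] I3 WR R3
[21] I5→DIV
[22] I5 RO
[30] I5 EX
[31] I5 WR R0
[32] I6→DIV
[33] I6 RO
[41] I6 EX
[42] I6 WR R0

I5 = (21, 22, 30, 31)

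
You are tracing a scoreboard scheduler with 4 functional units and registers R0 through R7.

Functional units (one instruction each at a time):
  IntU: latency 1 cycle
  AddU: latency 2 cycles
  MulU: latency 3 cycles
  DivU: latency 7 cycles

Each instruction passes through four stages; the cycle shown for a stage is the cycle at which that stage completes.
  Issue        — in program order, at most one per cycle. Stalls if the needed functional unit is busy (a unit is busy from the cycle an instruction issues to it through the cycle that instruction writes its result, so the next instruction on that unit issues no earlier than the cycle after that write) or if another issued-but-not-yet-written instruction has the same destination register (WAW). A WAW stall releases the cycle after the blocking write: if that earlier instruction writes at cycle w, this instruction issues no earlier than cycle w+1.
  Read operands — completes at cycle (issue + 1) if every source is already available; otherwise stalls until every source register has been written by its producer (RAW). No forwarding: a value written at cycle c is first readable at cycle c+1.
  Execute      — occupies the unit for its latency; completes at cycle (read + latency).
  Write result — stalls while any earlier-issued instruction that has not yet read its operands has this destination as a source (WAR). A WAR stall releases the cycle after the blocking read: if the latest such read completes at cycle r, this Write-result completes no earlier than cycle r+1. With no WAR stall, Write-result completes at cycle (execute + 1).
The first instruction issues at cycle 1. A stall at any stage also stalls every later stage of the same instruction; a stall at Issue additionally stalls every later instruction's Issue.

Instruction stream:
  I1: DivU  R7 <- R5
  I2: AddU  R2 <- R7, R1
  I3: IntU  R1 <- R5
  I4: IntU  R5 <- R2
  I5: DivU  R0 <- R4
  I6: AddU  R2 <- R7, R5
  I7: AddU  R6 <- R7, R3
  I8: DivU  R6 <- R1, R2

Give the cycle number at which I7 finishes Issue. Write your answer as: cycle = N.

t=1  issue I1 (DivU)
t=2  I1 read-ops, issue I2 (AddU)
t=3  issue I3 (IntU)
t=4  I3 read-ops
t=5  I3 finished on IntU
t=9  I1 finished on DivU
t=10  I1→R7
t=11  I2 read-ops
t=12  I3→R1
t=13  I2 finished on AddU, issue I4 (IntU)
t=14  I2→R2, issue I5 (DivU)
t=15  I4 read-ops, I5 read-ops, issue I6 (AddU)
t=16  I4 finished on IntU
t=17  I4→R5
t=18  I6 read-ops
t=20  I6 finished on AddU
t=21  I6→R2
t=22  I5 finished on DivU, issue I7 (AddU)
t=23  I5→R0, I7 read-ops
t=25  I7 finished on AddU
t=26  I7→R6
t=27  issue I8 (DivU)
t=28  I8 read-ops
t=35  I8 finished on DivU
t=36  I8→R6

cycle = 22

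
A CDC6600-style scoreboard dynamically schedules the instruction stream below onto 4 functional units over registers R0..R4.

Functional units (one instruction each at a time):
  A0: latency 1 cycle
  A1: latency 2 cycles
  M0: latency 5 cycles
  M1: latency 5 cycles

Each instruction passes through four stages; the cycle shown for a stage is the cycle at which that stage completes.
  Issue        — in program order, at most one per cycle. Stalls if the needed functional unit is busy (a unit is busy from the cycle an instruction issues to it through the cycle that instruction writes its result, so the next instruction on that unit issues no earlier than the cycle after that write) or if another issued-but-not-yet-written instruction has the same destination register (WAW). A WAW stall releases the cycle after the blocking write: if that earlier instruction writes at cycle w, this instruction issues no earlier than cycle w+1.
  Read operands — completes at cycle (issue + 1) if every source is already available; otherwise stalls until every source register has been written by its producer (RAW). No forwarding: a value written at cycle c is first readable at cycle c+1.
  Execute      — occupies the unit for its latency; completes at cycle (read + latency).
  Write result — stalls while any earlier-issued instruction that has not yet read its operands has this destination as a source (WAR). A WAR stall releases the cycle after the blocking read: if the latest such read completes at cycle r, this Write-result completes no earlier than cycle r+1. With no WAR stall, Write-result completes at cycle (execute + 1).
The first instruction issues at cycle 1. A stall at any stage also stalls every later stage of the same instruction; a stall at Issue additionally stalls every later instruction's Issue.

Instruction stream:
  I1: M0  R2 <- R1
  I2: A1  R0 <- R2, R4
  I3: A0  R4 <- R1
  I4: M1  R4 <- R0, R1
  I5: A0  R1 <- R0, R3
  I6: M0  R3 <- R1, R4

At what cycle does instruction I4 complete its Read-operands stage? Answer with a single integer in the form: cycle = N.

cycle = 13

I1: IS=1 RO=2 EX=7 WR=8
I2: IS=2 RO=9 EX=11 WR=12  [RAW R2: wait I1 write@8]
I3: IS=3 RO=4 EX=5 WR=10  [WAR R4: wait I2 read@9]
I4: IS=11 RO=13 EX=18 WR=19  [WAW R4: wait I3 write@10; RAW R0: wait I2 write@12]
I5: IS=12 RO=13 EX=14 WR=15
I6: IS=13 RO=20 EX=25 WR=26  [RAW R4: wait I4 write@19]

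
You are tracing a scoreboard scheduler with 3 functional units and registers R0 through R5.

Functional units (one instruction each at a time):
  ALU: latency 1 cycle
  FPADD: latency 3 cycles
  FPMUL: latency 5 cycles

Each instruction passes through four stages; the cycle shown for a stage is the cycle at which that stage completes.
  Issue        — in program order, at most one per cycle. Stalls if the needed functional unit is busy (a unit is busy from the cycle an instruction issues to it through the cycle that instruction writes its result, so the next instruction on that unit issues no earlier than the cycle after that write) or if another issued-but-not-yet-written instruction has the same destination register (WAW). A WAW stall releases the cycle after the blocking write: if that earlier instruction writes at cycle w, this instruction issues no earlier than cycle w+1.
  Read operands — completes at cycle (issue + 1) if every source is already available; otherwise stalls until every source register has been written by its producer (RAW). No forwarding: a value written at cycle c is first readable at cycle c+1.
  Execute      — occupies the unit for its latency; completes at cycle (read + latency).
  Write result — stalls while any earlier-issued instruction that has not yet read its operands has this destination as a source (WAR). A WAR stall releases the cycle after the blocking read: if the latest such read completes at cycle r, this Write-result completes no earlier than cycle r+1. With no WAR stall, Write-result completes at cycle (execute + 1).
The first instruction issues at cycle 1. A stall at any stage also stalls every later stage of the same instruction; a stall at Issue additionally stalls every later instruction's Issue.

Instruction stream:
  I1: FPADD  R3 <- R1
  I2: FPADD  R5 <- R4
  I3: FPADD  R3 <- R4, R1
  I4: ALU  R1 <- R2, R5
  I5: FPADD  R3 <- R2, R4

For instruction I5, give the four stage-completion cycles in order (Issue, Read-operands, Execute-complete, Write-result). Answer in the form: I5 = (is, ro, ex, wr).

I5 = (19, 20, 23, 24)

cycle 1: I1→FPADD
cycle 2: I1 RO
cycle 5: I1 EX
cycle 6: I1 WR R3
cycle 7: I2→FPADD
cycle 8: I2 RO
cycle 11: I2 EX
cycle 12: I2 WR R5
cycle 13: I3→FPADD
cycle 14: I3 RO · I4→ALU
cycle 15: I4 RO
cycle 16: I4 EX
cycle 17: I3 EX · I4 WR R1
cycle 18: I3 WR R3
cycle 19: I5→FPADD
cycle 20: I5 RO
cycle 23: I5 EX
cycle 24: I5 WR R3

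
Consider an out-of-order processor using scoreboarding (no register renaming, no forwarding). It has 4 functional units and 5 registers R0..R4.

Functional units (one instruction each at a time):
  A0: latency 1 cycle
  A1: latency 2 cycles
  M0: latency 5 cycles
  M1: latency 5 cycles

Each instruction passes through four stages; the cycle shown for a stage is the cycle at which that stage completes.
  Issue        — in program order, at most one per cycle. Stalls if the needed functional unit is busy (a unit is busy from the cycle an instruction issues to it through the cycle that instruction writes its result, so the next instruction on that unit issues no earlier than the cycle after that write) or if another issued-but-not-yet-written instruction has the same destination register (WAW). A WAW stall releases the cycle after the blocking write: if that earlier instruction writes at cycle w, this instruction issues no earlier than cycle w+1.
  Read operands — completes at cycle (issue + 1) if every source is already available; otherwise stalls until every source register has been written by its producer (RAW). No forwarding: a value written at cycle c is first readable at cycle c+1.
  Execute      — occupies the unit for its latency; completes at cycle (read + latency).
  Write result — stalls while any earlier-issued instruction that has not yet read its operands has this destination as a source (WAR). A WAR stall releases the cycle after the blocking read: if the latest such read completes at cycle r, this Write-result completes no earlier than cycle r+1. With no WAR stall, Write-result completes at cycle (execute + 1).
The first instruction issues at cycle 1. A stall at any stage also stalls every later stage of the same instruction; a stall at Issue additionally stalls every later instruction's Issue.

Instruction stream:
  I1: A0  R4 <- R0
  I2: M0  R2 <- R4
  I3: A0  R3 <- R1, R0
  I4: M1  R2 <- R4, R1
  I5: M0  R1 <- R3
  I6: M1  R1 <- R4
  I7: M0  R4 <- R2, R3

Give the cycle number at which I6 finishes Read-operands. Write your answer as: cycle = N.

I1  is:1  ro:2  ex:3  wr:4
I2  is:2  ro:5  ex:10  wr:11  — RAW R4: wait I1 write@4
I3  is:5  ro:6  ex:7  wr:8  — struct: A0 busy until I1 writes@4
I4  is:12  ro:13  ex:18  wr:19  — WAW R2: wait I2 write@11
I5  is:13  ro:14  ex:19  wr:20
I6  is:21  ro:22  ex:27  wr:28  — WAW R1: wait I5 write@20
I7  is:22  ro:23  ex:28  wr:29

cycle = 22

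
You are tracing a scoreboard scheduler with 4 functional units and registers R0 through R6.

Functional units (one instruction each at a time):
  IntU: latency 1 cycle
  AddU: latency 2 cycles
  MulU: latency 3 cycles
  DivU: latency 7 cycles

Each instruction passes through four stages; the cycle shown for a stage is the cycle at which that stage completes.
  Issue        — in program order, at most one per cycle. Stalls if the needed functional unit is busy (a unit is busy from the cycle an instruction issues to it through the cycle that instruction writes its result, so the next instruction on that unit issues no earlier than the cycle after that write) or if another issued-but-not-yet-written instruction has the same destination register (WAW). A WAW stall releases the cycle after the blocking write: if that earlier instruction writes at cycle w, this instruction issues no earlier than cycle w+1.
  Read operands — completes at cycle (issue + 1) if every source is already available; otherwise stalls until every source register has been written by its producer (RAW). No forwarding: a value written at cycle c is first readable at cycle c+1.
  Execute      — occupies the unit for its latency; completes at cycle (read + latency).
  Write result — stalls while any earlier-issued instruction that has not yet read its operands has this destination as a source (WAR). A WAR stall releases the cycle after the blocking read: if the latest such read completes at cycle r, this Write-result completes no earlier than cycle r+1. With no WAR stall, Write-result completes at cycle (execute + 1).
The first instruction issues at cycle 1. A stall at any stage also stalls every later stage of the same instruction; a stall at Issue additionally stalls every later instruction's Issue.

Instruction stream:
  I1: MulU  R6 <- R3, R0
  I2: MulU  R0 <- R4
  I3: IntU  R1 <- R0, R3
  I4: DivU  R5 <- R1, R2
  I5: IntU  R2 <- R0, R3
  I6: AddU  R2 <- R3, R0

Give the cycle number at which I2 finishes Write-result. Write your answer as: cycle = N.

[1] issue I1 (MulU)
[2] I1 read-ops
[5] I1 finished on MulU
[6] I1→R6
[7] issue I2 (MulU)
[8] I2 read-ops | issue I3 (IntU)
[9] issue I4 (DivU)
[11] I2 finished on MulU
[12] I2→R0
[13] I3 read-ops
[14] I3 finished on IntU
[15] I3→R1
[16] I4 read-ops | issue I5 (IntU)
[17] I5 read-ops
[18] I5 finished on IntU
[19] I5→R2
[20] issue I6 (AddU)
[21] I6 read-ops
[23] I4 finished on DivU | I6 finished on AddU
[24] I4→R5 | I6→R2

cycle = 12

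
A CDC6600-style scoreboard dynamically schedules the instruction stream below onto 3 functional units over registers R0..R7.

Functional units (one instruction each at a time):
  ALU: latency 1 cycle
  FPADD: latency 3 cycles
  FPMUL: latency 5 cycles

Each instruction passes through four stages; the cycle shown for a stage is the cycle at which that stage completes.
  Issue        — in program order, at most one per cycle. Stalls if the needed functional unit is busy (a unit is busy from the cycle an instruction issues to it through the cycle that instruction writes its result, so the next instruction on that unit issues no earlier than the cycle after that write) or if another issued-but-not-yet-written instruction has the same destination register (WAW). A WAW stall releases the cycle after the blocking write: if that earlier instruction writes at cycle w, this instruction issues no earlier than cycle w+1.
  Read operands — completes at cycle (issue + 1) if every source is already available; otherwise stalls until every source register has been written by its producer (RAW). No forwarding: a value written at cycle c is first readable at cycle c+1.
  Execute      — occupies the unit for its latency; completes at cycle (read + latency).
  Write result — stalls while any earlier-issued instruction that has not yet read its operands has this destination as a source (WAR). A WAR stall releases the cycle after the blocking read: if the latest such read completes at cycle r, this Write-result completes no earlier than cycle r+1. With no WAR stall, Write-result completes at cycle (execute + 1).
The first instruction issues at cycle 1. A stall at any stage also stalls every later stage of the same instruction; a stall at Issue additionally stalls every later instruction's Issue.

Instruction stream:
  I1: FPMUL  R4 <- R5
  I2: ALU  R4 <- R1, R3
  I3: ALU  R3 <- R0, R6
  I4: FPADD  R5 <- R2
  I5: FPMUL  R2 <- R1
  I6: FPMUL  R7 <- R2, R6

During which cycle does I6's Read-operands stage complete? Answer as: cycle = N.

cycle 1: I1→FPMUL
cycle 2: I1 RO
cycle 7: I1 EX
cycle 8: I1 WR R4
cycle 9: I2→ALU
cycle 10: I2 RO
cycle 11: I2 EX
cycle 12: I2 WR R4
cycle 13: I3→ALU
cycle 14: I3 RO; I4→FPADD
cycle 15: I3 EX; I4 RO; I5→FPMUL
cycle 16: I3 WR R3; I5 RO
cycle 18: I4 EX
cycle 19: I4 WR R5
cycle 21: I5 EX
cycle 22: I5 WR R2
cycle 23: I6→FPMUL
cycle 24: I6 RO
cycle 29: I6 EX
cycle 30: I6 WR R7

cycle = 24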